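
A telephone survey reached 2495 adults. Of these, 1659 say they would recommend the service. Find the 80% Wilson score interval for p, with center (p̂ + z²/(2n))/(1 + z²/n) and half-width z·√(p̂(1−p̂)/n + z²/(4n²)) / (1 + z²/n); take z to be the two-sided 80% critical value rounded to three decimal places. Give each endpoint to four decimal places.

p̂ = 1659/2495 = 0.66493; z = 1.282, so z² = 1.643524.
Denominator 1 + z²/n = 1 + 1.643524/2495 = 1.000659.
Adjusted center: (0.66493 + z²/(2n))/1.000659 = 0.66482.
Radicand: p̂(1−p̂)/n + z²/(4n²) = 0.000089298 + 0.000000066 = 0.000089364.
Half-width = 1.282·√0.000089364/1.000659 = 0.01211.
CI: 0.66482 ± 0.01211 = (0.6527, 0.6769).

(0.6527, 0.6769)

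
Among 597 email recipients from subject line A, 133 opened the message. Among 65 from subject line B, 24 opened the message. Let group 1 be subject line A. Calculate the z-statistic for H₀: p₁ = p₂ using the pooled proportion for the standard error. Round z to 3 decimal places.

z = -2.636

p̂₁ = 133/597 = 0.22278, p̂₂ = 24/65 = 0.36923.
Pooled p̂ = (133+24)/(597+65) = 157/662 = 0.23716.
SE = √[p̂(1−p̂)(1/n₁+1/n₂)] = √[0.23716·0.76284·(1/597+1/65)] ≈ 0.055555.
z = (p̂₁ − p̂₂)/SE = (0.22278 − 0.36923)/0.055555 = -0.14645/0.055555 = -2.636.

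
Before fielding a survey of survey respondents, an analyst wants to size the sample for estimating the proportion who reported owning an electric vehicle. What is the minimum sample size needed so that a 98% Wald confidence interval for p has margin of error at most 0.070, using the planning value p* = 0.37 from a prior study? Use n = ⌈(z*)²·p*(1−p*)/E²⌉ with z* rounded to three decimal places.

n = 258

For 98% confidence, z* = 2.326.
p*(1−p*) = 0.37·0.63 = 0.2331.
Required n before rounding: 5.410276 × 0.2331 / 0.070² = 257.375.
⌈257.375⌉ = 258.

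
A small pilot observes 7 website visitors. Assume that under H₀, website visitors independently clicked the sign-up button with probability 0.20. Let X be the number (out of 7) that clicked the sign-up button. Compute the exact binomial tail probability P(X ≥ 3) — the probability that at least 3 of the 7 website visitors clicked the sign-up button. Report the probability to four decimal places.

P = 0.1480

X ~ Binomial(n=7, p=0.20).
P(X ≥ 3) = Σ_{j=3}^{7} C(7,j)·0.20^j·0.80^{7−j}.
= 0.114688 + 0.028672 + 0.004301 + 0.000358 + 0.000013 = 0.1480.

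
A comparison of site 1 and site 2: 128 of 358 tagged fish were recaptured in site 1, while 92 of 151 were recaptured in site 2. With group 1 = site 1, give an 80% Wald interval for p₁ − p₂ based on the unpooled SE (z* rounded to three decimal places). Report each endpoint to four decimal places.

p̂₁ = 128/358 = 0.35754, p̂₂ = 92/151 = 0.60927; p̂₁ − p̂₂ = -0.25173.
SE = √(0.000641636 + 0.001576555) = √0.002218191 = 0.047098.
z* = 1.282 at the 80% level. Margin = 1.282·0.047098 = 0.06038.
Interval: -0.25173 ± 0.06038 → (-0.3121, -0.1914).

(-0.3121, -0.1914)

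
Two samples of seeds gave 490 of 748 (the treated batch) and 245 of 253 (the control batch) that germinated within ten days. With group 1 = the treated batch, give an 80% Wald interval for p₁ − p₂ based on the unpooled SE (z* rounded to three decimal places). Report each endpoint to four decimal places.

p̂₁ = 0.65508, p̂₂ = 0.96838, so the observed difference is -0.31330.
SE = √(0.000302072 + 0.000121030) = √0.000423102 = 0.020569.
z* = 1.282 at the 80% level. Margin of error = 0.02637.
So the interval runs from -0.3397 to -0.2869.

(-0.3397, -0.2869)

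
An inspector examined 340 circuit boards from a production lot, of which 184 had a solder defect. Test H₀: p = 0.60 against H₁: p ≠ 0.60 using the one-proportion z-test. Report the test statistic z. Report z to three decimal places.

z = -2.214

The sample proportion is 184/340 = 0.54118.
Null standard error: √(0.60·0.40/340) = √0.000705882 = 0.026568.
z = (0.54118 − 0.60)/0.026568 = -0.05882/0.026568 = -2.214.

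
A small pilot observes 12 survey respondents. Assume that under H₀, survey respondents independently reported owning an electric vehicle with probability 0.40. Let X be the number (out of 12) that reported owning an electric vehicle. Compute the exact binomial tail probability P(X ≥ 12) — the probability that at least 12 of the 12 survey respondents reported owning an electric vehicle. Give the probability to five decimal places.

X is binomial with n = 12 and p = 0.40.
P(X ≥ 12) = C(12,12)·0.40^12·0.60^0.
= 0.000017 = 0.00002.

P = 0.00002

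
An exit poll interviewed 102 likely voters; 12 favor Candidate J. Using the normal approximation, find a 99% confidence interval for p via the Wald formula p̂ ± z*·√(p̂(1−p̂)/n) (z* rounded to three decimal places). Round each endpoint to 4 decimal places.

(0.0355, 0.1998)

The sample proportion is 12/102 = 0.11765.
Standard error of p̂: √(0.103806/102) = √0.001017708 = 0.031902.
z* = 2.576 at the 99% level.
Margin of error: 2.576 × 0.031902 = 0.08218.
So the interval runs from 0.0355 to 0.1998.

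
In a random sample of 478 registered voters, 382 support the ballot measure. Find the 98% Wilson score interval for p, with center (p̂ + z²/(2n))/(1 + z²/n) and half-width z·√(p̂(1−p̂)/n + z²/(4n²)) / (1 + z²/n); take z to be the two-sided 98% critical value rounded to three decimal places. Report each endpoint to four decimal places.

(0.7533, 0.8383)

Here p̂ = 382/478 = 0.79916 and z = 2.326 (z² = 5.410276).
Denominator 1 + z²/n = 1 + 5.410276/478 = 1.011319.
Center = (0.79916 + 0.005659)/1.011319 = 0.79581.
Radicand: p̂(1−p̂)/n + z²/(4n²) = 0.000335777 + 0.000005920 = 0.000341697.
Half-width = z·√(radicand)/denom = 2.326·0.018485/1.011319 = 0.04251.
Interval: 0.79581 ± 0.04251 → (0.7533, 0.8383).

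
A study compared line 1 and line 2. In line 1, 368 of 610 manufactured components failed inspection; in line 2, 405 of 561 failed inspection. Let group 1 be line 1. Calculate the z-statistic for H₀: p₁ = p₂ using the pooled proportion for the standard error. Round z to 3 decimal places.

p̂₁ = 368/610 = 0.60328, p̂₂ = 405/561 = 0.72193.
Pooled p̂ = (368+405)/(610+561) = 773/1171 = 0.66012.
Pooled SE = √[0.2243617·0.00342188] ≈ 0.027708.
z = (p̂₁ − p̂₂)/SE = (0.60328 − 0.72193)/0.027708 = -0.11865/0.027708 = -4.282.

z = -4.282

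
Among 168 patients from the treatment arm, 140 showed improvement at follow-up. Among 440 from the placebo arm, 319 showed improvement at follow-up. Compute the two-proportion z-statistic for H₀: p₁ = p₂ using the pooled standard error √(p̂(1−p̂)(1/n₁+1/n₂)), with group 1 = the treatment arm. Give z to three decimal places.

p̂₁ = 140/168 = 0.83333, p̂₂ = 319/440 = 0.72500.
Pooling: p̂ = 459/608 = 0.75493.
Pooled SE = √[0.1850085·0.00822511] ≈ 0.039009.
z = 0.10833/0.039009 = 2.777.

z = 2.777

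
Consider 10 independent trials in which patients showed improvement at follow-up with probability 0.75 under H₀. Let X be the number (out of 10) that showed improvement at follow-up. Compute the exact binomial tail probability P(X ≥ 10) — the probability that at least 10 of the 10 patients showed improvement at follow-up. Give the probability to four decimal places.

X ~ Binomial(n=10, p=0.75).
P(X ≥ 10) = C(10,10)·0.75^10·0.25^0.
= 0.056314 = 0.0563.

P = 0.0563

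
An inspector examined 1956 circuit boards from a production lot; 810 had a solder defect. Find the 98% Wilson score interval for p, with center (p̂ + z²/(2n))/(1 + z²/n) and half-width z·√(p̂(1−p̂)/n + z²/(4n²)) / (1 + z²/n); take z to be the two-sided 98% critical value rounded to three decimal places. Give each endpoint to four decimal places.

Here p̂ = 810/1956 = 0.41411 and z = 2.326 (z² = 5.410276).
Denominator 1 + z²/n = 1 + 5.410276/1956 = 1.002766.
Center = (0.41411 + 0.001383)/1.002766 = 0.41435.
Radicand: p̂(1−p̂)/n + z²/(4n²) = 0.000124040 + 0.000000354 = 0.000124394.
Half-width = z·√(radicand)/denom = 2.326·0.011153/1.002766 = 0.02587.
CI: 0.41435 ± 0.02587 = (0.3885, 0.4402).

(0.3885, 0.4402)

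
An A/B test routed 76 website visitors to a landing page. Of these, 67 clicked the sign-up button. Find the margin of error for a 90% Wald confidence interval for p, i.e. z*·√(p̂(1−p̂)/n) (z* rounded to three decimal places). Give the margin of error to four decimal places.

p̂ = 67/76 = 0.88158.
Standard error of p̂: √(0.104398/76) = √0.001373651 = 0.037063.
For 90% confidence, z* = 1.645.
ME = 1.645·0.037063 = 0.0610.

ME = 0.0610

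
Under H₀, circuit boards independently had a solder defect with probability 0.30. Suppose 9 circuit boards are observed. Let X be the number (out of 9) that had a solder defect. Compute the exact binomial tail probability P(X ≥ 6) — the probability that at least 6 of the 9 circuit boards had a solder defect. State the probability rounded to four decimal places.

X is binomial with n = 9 and p = 0.30.
P(X ≥ 6) = C(9,6)·0.30^6·0.70^3 + C(9,7)·0.30^7·0.70^2 + C(9,8)·0.30^8·0.70^1 + C(9,9)·0.30^9·0.70^0.
= 0.021004 + 0.003858 + 0.000413 + 0.000020 = 0.0253.

P = 0.0253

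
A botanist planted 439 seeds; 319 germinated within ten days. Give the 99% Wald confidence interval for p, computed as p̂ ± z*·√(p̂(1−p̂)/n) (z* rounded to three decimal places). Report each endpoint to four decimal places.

The sample proportion is 319/439 = 0.72665.
SE = √(p̂(1−p̂)/n) = √(0.198629/439) = 0.021271.
The 99% critical value is z* = 2.576.
Margin of error: 2.576 × 0.021271 = 0.05479.
So the interval runs from 0.6719 to 0.7814.

(0.6719, 0.7814)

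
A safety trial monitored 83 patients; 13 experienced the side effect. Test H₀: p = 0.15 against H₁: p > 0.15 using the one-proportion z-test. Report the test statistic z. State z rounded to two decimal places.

z = 0.17

p̂ = 13/83 = 0.15663.
Under H₀, SE = √(p₀(1−p₀)/n) = √(0.15·0.85/83) = √0.001536145 = 0.039194.
z = (p̂ − p₀)/SE = (0.15663 − 0.15)/0.039194 = 0.17.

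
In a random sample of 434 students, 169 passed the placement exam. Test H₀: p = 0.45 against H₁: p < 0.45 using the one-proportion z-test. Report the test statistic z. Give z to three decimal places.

Sample proportion p̂ = 169/434 = 0.38940.
Null standard error: √(0.45·0.55/434) = √0.000570276 = 0.023880.
z = (0.38940 − 0.45)/0.023880 = -0.06060/0.023880 = -2.538.

z = -2.538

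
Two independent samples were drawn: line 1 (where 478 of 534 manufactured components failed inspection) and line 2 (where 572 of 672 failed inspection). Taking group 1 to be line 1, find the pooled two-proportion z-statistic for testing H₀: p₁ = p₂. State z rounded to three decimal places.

z = 2.259

Sample proportions: p̂₁ = 478/534 = 0.89513 and p̂₂ = 572/672 = 0.85119.
Pooling: p̂ = 1050/1206 = 0.87065.
Pooled SE = √[0.1126210·0.00336075] ≈ 0.019455.
z = 0.04394/0.019455 = 2.259.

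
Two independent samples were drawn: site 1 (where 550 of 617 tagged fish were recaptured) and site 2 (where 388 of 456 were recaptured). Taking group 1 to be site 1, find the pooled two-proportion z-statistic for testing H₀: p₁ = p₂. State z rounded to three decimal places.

z = 1.979

Sample proportions: p̂₁ = 550/617 = 0.89141 and p̂₂ = 388/456 = 0.85088.
Pooled p̂ = (550+388)/(617+456) = 938/1073 = 0.87418.
Pooled SE = √[0.1099859·0.00381373] ≈ 0.020481.
z = (p̂₁ − p̂₂)/SE = (0.89141 − 0.85088)/0.020481 = 0.04053/0.020481 = 1.979.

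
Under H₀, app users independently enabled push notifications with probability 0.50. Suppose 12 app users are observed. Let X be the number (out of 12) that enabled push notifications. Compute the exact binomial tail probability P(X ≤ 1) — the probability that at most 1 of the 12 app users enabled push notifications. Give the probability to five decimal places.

P = 0.00317

X is binomial with n = 12 and p = 0.50.
P(X ≤ 1) = C(12,0)·0.50^0·0.50^12 + C(12,1)·0.50^1·0.50^11.
= 0.000244 + 0.002930 = 0.00317.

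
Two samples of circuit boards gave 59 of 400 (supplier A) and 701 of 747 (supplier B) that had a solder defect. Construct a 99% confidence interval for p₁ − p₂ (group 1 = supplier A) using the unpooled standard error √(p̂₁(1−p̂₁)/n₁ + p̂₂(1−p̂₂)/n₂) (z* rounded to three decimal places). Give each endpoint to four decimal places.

(-0.8419, -0.7399)

p̂₁ = 0.14750, p̂₂ = 0.93842, so the observed difference is -0.79092.
Unpooled SE = √(p̂₁(1−p̂₁)/n₁ + p̂₂(1−p̂₂)/n₂) = √(0.000314359 + 0.000077360) = 0.019792.
z* = 2.576 at the 99% level. Margin of error = 0.05098.
So the interval runs from -0.8419 to -0.7399.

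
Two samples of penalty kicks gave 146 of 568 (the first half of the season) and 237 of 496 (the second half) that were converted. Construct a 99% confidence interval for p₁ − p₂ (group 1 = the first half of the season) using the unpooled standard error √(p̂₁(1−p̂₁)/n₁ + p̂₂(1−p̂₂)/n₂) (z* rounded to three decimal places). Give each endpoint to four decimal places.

(-0.2954, -0.1462)

p̂₁ = 0.25704, p̂₂ = 0.47782, so the observed difference is -0.22078.
Unpooled SE = √(p̂₁(1−p̂₁)/n₁ + p̂₂(1−p̂₂)/n₂) = √(0.000336217 + 0.000503041) = 0.028970.
For 99% confidence, z* = 2.576. Margin of error = 0.07463.
So the interval runs from -0.2954 to -0.1462.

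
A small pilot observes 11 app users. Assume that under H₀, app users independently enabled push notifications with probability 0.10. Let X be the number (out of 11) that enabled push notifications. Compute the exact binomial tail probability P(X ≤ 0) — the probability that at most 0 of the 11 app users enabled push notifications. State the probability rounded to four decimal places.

P = 0.3138

X is binomial with n = 11 and p = 0.10.
P(X ≤ 0) = C(11,0)·0.10^0·0.90^11.
= 0.313811 = 0.3138.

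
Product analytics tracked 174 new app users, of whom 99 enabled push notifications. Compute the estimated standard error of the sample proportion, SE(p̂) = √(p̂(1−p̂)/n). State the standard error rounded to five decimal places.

SE = 0.03754

p̂ = 99/174 = 0.56897.
p̂(1−p̂) = 0.245243.
Dividing by n and taking the root: √0.001409443 = 0.03754.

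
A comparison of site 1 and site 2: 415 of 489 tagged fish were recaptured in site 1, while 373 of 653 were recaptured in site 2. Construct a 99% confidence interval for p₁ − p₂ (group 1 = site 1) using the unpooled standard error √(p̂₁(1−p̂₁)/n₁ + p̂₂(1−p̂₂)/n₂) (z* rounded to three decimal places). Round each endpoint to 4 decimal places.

p̂₁ = 0.84867, p̂₂ = 0.57121, so the observed difference is 0.27746.
Unpooled SE = √(p̂₁(1−p̂₁)/n₁ + p̂₂(1−p̂₂)/n₂) = √(0.000262635 + 0.000375083) = 0.025253.
For 99% confidence, z* = 2.576. Margin of error = 0.06505.
Interval: 0.27746 ± 0.06505 → (0.2124, 0.3425).

(0.2124, 0.3425)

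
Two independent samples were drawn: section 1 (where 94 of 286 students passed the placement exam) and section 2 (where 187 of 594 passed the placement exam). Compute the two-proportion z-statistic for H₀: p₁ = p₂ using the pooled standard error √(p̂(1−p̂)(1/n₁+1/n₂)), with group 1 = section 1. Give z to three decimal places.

p̂₁ = 94/286 = 0.32867, p̂₂ = 187/594 = 0.31481.
Pooling: p̂ = 281/880 = 0.31932.
Pooled SE = √[0.2173541·0.00518001] ≈ 0.033554.
z = (p̂₁ − p̂₂)/SE = (0.32867 − 0.31481)/0.033554 = 0.01386/0.033554 = 0.413.

z = 0.413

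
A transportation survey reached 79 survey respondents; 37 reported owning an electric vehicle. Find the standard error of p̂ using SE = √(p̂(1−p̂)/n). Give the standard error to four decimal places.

SE = 0.0561

The sample proportion is 37/79 = 0.46835.
p̂(1−p̂) = 0.46835·0.53165 = 0.248998.
SE = √(0.248998/79) = √0.003151873 = 0.0561.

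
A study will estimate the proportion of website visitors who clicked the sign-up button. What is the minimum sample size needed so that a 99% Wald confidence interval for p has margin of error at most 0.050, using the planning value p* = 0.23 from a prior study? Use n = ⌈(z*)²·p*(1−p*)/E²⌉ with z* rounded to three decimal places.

n = 471

The 99% critical value is z* = 2.576.
p*(1−p*) = 0.23·0.77 = 0.1771.
Required n before rounding: 6.635776 × 0.1771 / 0.050² = 470.078.
Rounding up, n = 471.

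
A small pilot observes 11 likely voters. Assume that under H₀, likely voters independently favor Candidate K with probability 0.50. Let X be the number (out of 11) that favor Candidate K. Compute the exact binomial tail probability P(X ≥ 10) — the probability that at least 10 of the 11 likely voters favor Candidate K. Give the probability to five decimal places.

P = 0.00586

X is binomial with n = 11 and p = 0.50.
P(X ≥ 10) = C(11,10)·0.50^10·0.50^1 + C(11,11)·0.50^11·0.50^0.
= 0.005371 + 0.000488 = 0.00586.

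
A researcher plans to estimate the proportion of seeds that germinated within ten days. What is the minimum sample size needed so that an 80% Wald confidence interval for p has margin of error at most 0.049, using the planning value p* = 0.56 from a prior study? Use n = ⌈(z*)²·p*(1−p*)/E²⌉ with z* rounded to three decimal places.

The 80% critical value is z* = 1.282.
p*(1−p*) = 0.56·0.44 = 0.2464.
Required n before rounding: 1.643524 × 0.2464 / 0.049² = 168.665.
⌈168.665⌉ = 169.

n = 169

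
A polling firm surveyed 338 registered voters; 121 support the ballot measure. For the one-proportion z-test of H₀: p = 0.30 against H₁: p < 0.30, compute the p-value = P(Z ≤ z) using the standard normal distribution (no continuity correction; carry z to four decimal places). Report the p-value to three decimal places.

p-value = 0.990

p̂ = 121/338 = 0.35799.
Under H₀, SE = √(p₀(1−p₀)/n) = √(0.30·0.70/338) = √0.000621302 = 0.024926.
z = (p̂ − p₀)/SE = (121/338 − 0.30)/0.024926 ≈ 2.3264.
p-value = P(Z ≤ z) with z = 2.3264 → 0.990.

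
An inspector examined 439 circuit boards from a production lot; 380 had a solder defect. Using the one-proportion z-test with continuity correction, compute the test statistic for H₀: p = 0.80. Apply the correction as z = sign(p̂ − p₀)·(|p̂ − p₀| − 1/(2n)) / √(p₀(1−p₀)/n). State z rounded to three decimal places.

z = 3.377

p̂ = 380/439 = 0.86560. p̂ − p₀ = 0.065604.
Continuity correction 1/(2n) = 1/878 = 0.001139.
Corrected numerator: |0.065604| − 0.001139 = 0.064465.
Under H₀, SE = √(p₀(1−p₀)/n) = √(0.80·0.20/439) = √0.000364465 = 0.019091.
z = (+)0.064465/0.019091 = 3.377.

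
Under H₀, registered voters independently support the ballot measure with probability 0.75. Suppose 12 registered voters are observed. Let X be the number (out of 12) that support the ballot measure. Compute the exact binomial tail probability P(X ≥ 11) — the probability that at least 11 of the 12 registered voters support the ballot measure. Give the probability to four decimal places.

P = 0.1584

X ~ Binomial(n=12, p=0.75).
P(X ≥ 11) = C(12,11)·0.75^11·0.25^1 + C(12,12)·0.75^12·0.25^0.
= 0.126705 + 0.031676 = 0.1584.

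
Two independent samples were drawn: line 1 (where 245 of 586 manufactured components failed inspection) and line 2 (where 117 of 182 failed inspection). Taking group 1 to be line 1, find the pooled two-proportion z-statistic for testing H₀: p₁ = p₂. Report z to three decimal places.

Sample proportions: p̂₁ = 245/586 = 0.41809 and p̂₂ = 117/182 = 0.64286.
Pooling: p̂ = 362/768 = 0.47135.
SE = √[p̂(1−p̂)(1/n₁+1/n₂)] = √[0.47135·0.52865·(1/586+1/182)] ≈ 0.042360.
z = (p̂₁ − p̂₂)/SE = (0.41809 − 0.64286)/0.042360 = -0.22477/0.042360 = -5.306.

z = -5.306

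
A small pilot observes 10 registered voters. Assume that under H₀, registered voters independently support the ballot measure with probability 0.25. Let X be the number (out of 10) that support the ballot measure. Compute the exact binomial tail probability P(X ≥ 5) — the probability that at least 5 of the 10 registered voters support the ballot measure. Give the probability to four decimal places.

X ~ Binomial(n=10, p=0.25).
P(X ≥ 5) = Σ_{j=5}^{10} C(10,j)·0.25^j·0.75^{10−j}.
= 0.058399 + 0.016222 + 0.003090 + 0.000386 + 0.000029 + 0.000001 = 0.0781.

P = 0.0781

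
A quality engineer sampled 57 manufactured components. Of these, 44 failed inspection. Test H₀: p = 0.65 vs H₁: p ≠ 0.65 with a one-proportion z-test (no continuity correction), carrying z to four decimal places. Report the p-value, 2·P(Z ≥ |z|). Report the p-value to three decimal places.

p-value = 0.054

The sample proportion is 44/57 = 0.77193.
Under H₀, SE = √(p₀(1−p₀)/n) = √(0.65·0.35/57) = √0.003991228 = 0.063176.
z = (p̂ − p₀)/SE = (44/57 − 0.65)/0.063176 ≈ 1.9300.
From the standard normal, 2·P(Z ≥ |z|) = 0.054.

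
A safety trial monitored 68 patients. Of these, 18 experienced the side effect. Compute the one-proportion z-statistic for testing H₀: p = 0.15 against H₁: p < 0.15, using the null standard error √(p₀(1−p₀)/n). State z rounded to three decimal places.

z = 2.649

With x = 18 successes in n = 68, p̂ = 0.26471.
Null standard error: √(0.15·0.85/68) = √0.001875000 = 0.043301.
Test statistic: z = 0.11471/0.043301 = 2.649.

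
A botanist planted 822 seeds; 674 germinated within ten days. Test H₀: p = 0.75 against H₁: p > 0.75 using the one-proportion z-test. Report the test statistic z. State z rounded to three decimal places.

Sample proportion p̂ = 674/822 = 0.81995.
Null standard error: √(0.75·0.25/822) = √0.000228102 = 0.015103.
Test statistic: z = 0.06995/0.015103 = 4.632.

z = 4.632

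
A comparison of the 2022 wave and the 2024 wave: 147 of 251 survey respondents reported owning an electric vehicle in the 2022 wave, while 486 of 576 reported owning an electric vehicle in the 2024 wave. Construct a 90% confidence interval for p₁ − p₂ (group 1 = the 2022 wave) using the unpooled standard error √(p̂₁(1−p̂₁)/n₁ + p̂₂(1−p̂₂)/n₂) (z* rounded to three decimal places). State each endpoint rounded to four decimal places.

(-0.3150, -0.2012)

p̂₁ = 147/251 = 0.58566, p̂₂ = 486/576 = 0.84375; p̂₁ − p̂₂ = -0.25809.
SE = √(0.000966784 + 0.000228882) = √0.001195666 = 0.034578.
The 90% critical value is z* = 1.645. Margin = 1.645·0.034578 = 0.05688.
So the interval runs from -0.3150 to -0.2012.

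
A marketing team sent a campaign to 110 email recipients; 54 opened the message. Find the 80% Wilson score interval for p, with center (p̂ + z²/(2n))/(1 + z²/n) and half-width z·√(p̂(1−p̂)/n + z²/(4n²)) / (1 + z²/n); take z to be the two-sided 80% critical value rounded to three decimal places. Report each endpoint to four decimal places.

(0.4304, 0.5517)

Here p̂ = 54/110 = 0.49091 and z = 1.282 (z² = 1.643524).
Denominator 1 + z²/n = 1 + 1.643524/110 = 1.014941.
Center = (0.49091 + 0.007471)/1.014941 = 0.49104.
Radicand: p̂(1−p̂)/n + z²/(4n²) = 0.002271976 + 0.000033957 = 0.002305933.
Half-width = z·√(radicand)/denom = 1.282·0.048020/1.014941 = 0.06066.
CI: 0.49104 ± 0.06066 = (0.4304, 0.5517).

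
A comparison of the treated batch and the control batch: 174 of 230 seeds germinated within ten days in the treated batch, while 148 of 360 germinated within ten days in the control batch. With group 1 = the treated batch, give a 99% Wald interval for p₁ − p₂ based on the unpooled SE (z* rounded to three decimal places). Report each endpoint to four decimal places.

p̂₁ = 0.75652, p̂₂ = 0.41111, so the observed difference is 0.34541.
SE = √(0.000800855 + 0.000672497) = √0.001473352 = 0.038384.
The 99% critical value is z* = 2.576. Margin of error = 0.09888.
CI: 0.34541 ± 0.09888 = (0.2465, 0.4443).

(0.2465, 0.4443)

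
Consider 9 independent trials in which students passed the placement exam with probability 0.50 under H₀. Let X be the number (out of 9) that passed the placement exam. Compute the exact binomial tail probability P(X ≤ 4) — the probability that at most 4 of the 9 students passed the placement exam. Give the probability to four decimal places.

P = 0.5000

X is binomial with n = 9 and p = 0.50.
P(X ≤ 4) = Σ_{j=0}^{4} C(9,j)·0.50^j·0.50^{9−j}.
= 0.001953 + 0.017578 + 0.070312 + 0.164062 + 0.246094 = 0.5000.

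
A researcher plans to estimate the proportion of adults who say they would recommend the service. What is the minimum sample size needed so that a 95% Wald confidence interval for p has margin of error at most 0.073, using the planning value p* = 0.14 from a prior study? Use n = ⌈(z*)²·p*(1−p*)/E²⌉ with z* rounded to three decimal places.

For 95% confidence, z* = 1.960.
p*(1−p*) = 0.1204.
Required n before rounding: 3.841600 × 0.1204 / 0.073² = 86.795.
Rounding up, n = 87.

n = 87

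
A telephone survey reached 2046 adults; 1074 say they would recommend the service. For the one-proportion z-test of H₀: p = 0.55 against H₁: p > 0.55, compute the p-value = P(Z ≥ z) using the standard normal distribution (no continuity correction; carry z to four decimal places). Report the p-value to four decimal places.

With x = 1074 successes in n = 2046, p̂ = 0.52493.
Under H₀, SE = √(p₀(1−p₀)/n) = √(0.55·0.45/2046) = √0.000120968 = 0.010999.
Test statistic (full precision, shown to 4 dp): z = (1074/2046 − 0.55)/SE₀ ≈ -2.2797.
From the standard normal, P(Z ≥ z) = 0.9887.

p-value = 0.9887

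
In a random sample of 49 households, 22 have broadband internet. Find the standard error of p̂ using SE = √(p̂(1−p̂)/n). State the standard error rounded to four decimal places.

SE = 0.0711

The sample proportion is 22/49 = 0.44898.
p̂(1−p̂) = 0.44898·0.55102 = 0.247397.
Dividing by n and taking the root: √0.005048918 = 0.0711.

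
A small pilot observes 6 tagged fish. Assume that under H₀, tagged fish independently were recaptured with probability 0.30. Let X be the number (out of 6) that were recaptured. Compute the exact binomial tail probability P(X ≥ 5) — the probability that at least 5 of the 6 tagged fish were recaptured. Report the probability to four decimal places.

P = 0.0109

X ~ Binomial(n=6, p=0.30).
P(X ≥ 5) = C(6,5)·0.30^5·0.70^1 + C(6,6)·0.30^6·0.70^0.
= 0.010206 + 0.000729 = 0.0109.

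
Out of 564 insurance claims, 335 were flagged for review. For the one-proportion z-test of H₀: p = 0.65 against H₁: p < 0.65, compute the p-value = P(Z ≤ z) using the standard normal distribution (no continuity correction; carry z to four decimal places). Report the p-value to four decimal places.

p-value = 0.0026

With x = 335 successes in n = 564, p̂ = 0.59397.
Under H₀, SE = √(p₀(1−p₀)/n) = √(0.65·0.35/564) = √0.000403369 = 0.020084.
Test statistic (full precision, shown to 4 dp): z = (335/564 − 0.65)/SE₀ ≈ -2.7897.
From the standard normal, P(Z ≤ z) = 0.0026.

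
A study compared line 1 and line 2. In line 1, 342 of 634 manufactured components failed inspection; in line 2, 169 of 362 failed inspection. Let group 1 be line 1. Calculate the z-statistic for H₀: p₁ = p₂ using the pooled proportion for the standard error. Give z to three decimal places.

Sample proportions: p̂₁ = 342/634 = 0.53943 and p̂₂ = 169/362 = 0.46685.
Pooling: p̂ = 511/996 = 0.51305.
SE = √[p̂(1−p̂)(1/n₁+1/n₂)] = √[0.51305·0.48695·(1/634+1/362)] ≈ 0.032927.
z = (p̂₁ − p̂₂)/SE = (0.53943 − 0.46685)/0.032927 = 0.07258/0.032927 = 2.204.

z = 2.204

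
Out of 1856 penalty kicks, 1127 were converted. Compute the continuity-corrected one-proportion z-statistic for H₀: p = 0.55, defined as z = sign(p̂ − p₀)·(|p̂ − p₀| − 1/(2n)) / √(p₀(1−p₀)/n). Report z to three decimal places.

The sample proportion is 1127/1856 = 0.60722. p̂ − p₀ = 0.057220.
Continuity correction 1/(2n) = 1/3712 = 0.000269.
Corrected numerator: |0.057220| − 0.000269 = 0.056951.
Null standard error: √(0.55·0.45/1856) = √0.000133351 = 0.011548.
z = +0.056951/0.011548 = 4.932.

z = 4.932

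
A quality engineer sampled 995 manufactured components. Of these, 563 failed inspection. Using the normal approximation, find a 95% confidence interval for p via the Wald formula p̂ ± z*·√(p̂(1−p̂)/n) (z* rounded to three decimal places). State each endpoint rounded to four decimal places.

(0.5350, 0.5966)

p̂ = 563/995 = 0.56583.
Standard error of p̂: √(0.245667/995) = √0.000246901 = 0.015713.
The 95% critical value is z* = 1.960.
Margin = 1.960·0.015713 = 0.03080.
Interval: 0.56583 ± 0.03080 → (0.5350, 0.5966).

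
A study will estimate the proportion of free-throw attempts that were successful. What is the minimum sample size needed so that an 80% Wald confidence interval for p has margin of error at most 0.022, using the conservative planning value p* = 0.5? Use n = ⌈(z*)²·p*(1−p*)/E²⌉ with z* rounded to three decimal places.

n = 849

The 80% critical value is z* = 1.282.
p*(1−p*) = 0.50·0.50 = 0.2500.
Required n before rounding: 1.643524 × 0.2500 / 0.022² = 848.928.
⌈848.928⌉ = 849.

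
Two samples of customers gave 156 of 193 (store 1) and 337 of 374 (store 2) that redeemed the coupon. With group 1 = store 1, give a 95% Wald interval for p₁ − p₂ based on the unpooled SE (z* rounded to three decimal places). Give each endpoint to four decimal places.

p̂₁ = 0.80829, p̂₂ = 0.90107, so the observed difference is -0.09278.
Unpooled SE = √(p̂₁(1−p̂₁)/n₁ + p̂₂(1−p̂₂)/n₂) = √(0.000802887 + 0.000238351) = 0.032268.
z* = 1.960 at the 95% level. Margin of error = 0.06325.
So the interval runs from -0.1560 to -0.0295.

(-0.1560, -0.0295)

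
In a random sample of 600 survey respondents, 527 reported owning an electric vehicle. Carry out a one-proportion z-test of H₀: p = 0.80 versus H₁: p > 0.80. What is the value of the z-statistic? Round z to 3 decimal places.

The sample proportion is 527/600 = 0.87833.
Null standard error: √(0.80·0.20/600) = √0.000266667 = 0.016330.
z = (0.87833 − 0.80)/0.016330 = 0.07833/0.016330 = 4.797.

z = 4.797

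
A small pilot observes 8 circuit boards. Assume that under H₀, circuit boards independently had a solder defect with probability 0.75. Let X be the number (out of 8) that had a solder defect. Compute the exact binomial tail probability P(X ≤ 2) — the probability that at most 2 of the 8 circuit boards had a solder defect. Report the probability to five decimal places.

P = 0.00423

X ~ Binomial(n=8, p=0.75).
P(X ≤ 2) = C(8,0)·0.75^0·0.25^8 + C(8,1)·0.75^1·0.25^7 + C(8,2)·0.75^2·0.25^6.
= 0.000015 + 0.000366 + 0.003845 = 0.00423.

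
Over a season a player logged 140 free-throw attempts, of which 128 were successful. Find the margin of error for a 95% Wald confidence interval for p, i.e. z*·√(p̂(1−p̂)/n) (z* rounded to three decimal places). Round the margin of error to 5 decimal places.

ME = 0.04637

Sample proportion p̂ = 128/140 = 0.91429.
SE = √(p̂(1−p̂)/n) = √(0.078367/140) = 0.023659.
The 95% critical value is z* = 1.960.
Margin of error = z*·SE = 1.960 × 0.023659 = 0.04637.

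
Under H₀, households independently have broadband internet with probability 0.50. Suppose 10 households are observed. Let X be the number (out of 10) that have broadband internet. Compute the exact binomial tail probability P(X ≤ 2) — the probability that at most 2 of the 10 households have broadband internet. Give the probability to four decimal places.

P = 0.0547

X is binomial with n = 10 and p = 0.50.
P(X ≤ 2) = C(10,0)·0.50^0·0.50^10 + C(10,1)·0.50^1·0.50^9 + C(10,2)·0.50^2·0.50^8.
= 0.000977 + 0.009766 + 0.043945 = 0.0547.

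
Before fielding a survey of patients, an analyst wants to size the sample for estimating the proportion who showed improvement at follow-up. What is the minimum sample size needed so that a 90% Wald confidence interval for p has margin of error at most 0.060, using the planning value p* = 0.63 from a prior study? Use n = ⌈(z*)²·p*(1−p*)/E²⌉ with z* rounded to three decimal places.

z* = 1.645 at the 90% level.
p*(1−p*) = 0.2331.
(z*)²·p*(1−p*)/E² = 2.706025·0.2331/0.003600 = 175.215.
Rounding up, n = 176.

n = 176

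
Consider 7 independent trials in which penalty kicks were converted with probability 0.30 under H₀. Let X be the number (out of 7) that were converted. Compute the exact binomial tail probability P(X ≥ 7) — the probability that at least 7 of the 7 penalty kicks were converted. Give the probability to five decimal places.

P = 0.00022

X ~ Binomial(n=7, p=0.30).
P(X ≥ 7) = C(7,7)·0.30^7·0.70^0.
= 0.000219 = 0.00022.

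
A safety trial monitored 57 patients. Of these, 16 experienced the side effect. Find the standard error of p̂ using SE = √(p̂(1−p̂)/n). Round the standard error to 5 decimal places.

SE = 0.05952

With x = 16 successes in n = 57, p̂ = 0.28070.
p̂(1−p̂) = 0.201908.
Dividing by n and taking the root: √0.003542246 = 0.05952.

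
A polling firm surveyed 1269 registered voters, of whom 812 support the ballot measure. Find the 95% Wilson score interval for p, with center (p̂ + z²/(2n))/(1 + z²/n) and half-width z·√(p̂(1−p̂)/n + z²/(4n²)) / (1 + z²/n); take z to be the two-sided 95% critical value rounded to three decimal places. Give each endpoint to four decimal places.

(0.6131, 0.6658)

p̂ = 812/1269 = 0.63987; z = 1.960, so z² = 3.841600.
1 + z²/n = 1.003027.
Adjusted center: (0.63987 + z²/(2n))/1.003027 = 0.63945.
Radicand: p̂(1−p̂)/n + z²/(4n²) = 0.000181588 + 0.000000596 = 0.000182184.
Half-width = z·√(radicand)/denom = 1.960·0.013498/1.003027 = 0.02638.
CI: 0.63945 ± 0.02638 = (0.6131, 0.6658).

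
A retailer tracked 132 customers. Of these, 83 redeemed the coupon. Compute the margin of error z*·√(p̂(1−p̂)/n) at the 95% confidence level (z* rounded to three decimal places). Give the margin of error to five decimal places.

Sample proportion p̂ = 83/132 = 0.62879.
SE = √(p̂(1−p̂)/n) = √(0.233414/132) = 0.042051.
For 95% confidence, z* = 1.960.
Margin of error = z*·SE = 1.960 × 0.042051 = 0.08242.

ME = 0.08242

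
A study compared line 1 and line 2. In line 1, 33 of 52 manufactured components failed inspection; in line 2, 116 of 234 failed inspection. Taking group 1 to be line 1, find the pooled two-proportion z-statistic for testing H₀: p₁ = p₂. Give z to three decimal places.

z = 1.813

Sample proportions: p̂₁ = 33/52 = 0.63462 and p̂₂ = 116/234 = 0.49573.
Pooling: p̂ = 149/286 = 0.52098.
Pooled SE = √[0.2495599·0.02350427] ≈ 0.076588.
z = 0.13889/0.076588 = 1.813.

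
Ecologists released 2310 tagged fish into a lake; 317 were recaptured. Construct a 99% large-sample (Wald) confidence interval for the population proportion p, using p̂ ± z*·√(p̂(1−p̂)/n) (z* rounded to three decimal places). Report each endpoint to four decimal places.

(0.1188, 0.1557)

With x = 317 successes in n = 2310, p̂ = 0.13723.
SE = √(p̂(1−p̂)/n) = √(0.118398/2310) = 0.007159.
For 99% confidence, z* = 2.576.
Margin of error: 2.576 × 0.007159 = 0.01844.
CI: 0.13723 ± 0.01844 = (0.1188, 0.1557).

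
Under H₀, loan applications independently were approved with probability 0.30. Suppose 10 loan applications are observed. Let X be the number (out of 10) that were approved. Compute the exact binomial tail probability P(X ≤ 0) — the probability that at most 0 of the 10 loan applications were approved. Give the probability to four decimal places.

P = 0.0282

X ~ Binomial(n=10, p=0.30).
P(X ≤ 0) = C(10,0)·0.30^0·0.70^10.
= 0.028248 = 0.0282.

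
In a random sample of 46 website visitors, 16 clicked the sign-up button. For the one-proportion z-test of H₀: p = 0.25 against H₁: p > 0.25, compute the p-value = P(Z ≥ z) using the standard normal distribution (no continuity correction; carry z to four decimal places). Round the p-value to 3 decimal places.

p-value = 0.063

With x = 16 successes in n = 46, p̂ = 0.34783.
Null standard error: √(0.25·0.75/46) = √0.004076087 = 0.063844.
Test statistic (full precision, shown to 4 dp): z = (16/46 − 0.25)/SE₀ ≈ 1.5323.
p-value = P(Z ≥ z) with z = 1.5323 → 0.063.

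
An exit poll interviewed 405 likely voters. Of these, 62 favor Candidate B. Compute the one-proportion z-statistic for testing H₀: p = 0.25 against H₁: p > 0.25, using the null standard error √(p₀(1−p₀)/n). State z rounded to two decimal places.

z = -4.50

Sample proportion p̂ = 62/405 = 0.15309.
SE₀ = √(0.25·0.75/405) = 0.021517.
z = (p̂ − p₀)/SE = (0.15309 − 0.25)/0.021517 = -4.50.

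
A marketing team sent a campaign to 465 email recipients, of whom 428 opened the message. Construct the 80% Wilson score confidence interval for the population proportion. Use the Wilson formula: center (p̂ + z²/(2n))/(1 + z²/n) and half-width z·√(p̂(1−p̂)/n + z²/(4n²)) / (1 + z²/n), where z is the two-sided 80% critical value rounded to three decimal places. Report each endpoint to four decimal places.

(0.9028, 0.9351)

p̂ = 428/465 = 0.92043; z = 1.282, so z² = 1.643524.
Denominator 1 + z²/n = 1 + 1.643524/465 = 1.003534.
Center = (0.92043 + 0.001767)/1.003534 = 0.91895.
Radicand: p̂(1−p̂)/n + z²/(4n²) = 0.000157502 + 0.000001900 = 0.000159402.
Half-width = z·√(radicand)/denom = 1.282·0.012625/1.003534 = 0.01613.
Interval: 0.91895 ± 0.01613 → (0.9028, 0.9351).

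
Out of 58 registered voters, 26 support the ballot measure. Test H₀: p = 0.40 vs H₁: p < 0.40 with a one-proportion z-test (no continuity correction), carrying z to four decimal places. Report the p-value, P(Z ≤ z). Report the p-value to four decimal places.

p-value = 0.7735

The sample proportion is 26/58 = 0.44828.
Null standard error: √(0.40·0.60/58) = √0.004137931 = 0.064327.
Test statistic (full precision, shown to 4 dp): z = (26/58 − 0.40)/SE₀ ≈ 0.7505.
p-value = P(Z ≤ z) with z = 0.7505 → 0.7735.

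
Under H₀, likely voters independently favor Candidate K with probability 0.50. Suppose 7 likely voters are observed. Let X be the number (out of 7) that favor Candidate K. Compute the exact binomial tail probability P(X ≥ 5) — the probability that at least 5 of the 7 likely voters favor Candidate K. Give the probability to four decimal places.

P = 0.2266

X ~ Binomial(n=7, p=0.50).
P(X ≥ 5) = C(7,5)·0.50^5·0.50^2 + C(7,6)·0.50^6·0.50^1 + C(7,7)·0.50^7·0.50^0.
= 0.164062 + 0.054688 + 0.007812 = 0.2266.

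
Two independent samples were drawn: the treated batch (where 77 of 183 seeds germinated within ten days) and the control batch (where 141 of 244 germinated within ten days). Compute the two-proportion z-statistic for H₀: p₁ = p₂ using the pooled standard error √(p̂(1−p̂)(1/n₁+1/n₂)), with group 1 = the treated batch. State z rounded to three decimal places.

z = -3.214

p̂₁ = 77/183 = 0.42077, p̂₂ = 141/244 = 0.57787.
Pooled p̂ = (77+141)/(183+244) = 218/427 = 0.51054.
SE = √[p̂(1−p̂)(1/n₁+1/n₂)] = √[0.51054·0.48946·(1/183+1/244)] ≈ 0.048884.
z = (p̂₁ − p̂₂)/SE = (0.42077 − 0.57787)/0.048884 = -0.15710/0.048884 = -3.214.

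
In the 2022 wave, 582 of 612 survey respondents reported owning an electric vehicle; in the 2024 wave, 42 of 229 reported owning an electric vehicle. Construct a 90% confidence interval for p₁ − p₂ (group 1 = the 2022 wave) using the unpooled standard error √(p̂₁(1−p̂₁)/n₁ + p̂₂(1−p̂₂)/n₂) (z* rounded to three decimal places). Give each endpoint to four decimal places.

(0.7231, 0.8120)

p̂₁ = 0.95098, p̂₂ = 0.18341, so the observed difference is 0.76757.
Unpooled SE = √(p̂₁(1−p̂₁)/n₁ + p̂₂(1−p̂₂)/n₂) = √(0.000076171 + 0.000654010) = 0.027022.
For 90% confidence, z* = 1.645. Margin of error = 0.04445.
CI: 0.76757 ± 0.04445 = (0.7231, 0.8120).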